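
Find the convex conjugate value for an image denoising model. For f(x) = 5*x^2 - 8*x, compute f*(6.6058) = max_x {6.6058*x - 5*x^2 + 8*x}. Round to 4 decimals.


f*(y) = sup_x {y*x - a*x^2 - b*x} = sup_x {(y-b)*x - a*x^2}
FOC: (y - b) - 2a*x = 0 => x* = (y - b)/(2a)
x* = (6.6058 + 8)/(2*5) = 1.4606
f*(6.6058) = (y-b)^2/(4a) = (6.6058 + 8)^2/(4*5)
= 213.3294/20 = 10.6665


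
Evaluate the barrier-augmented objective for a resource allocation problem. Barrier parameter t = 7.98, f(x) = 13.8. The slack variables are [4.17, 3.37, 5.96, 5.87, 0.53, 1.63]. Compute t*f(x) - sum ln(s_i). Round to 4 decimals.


Step 1: Compute log-barrier.
ln values: [1.4279, 1.2149, 1.7851, 1.7699, -0.6349, 0.4886]
phi = -(1.4279 + 1.2149 + 1.7851 + 1.7699 - 0.6349 + 0.4886) = -6.0515
Step 2: Compute augmented objective.
t*f(x) = 7.98*13.8 = 110.124
Total = 110.124 - 6.0515 = 104.0725


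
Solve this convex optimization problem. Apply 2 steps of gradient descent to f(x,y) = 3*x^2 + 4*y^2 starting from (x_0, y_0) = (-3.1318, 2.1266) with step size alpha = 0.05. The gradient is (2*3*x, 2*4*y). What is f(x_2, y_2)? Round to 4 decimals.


Gradient descent on f(x,y) = 3*x^2 + 4*y^2.
Starting point: (-3.1318, 2.1266), alpha = 0.05
Step 1: grad_x = 2*3*-3.1318 = -18.7908, grad_y = 2*4*2.1266 = 17.0128
  x_1 = -3.1318 - 0.05*-18.7908 = -2.1923
  y_1 = 2.1266 - 0.05*17.0128 = 1.276
Step 2: grad_x = 2*3*-2.1923 = -13.1536, grad_y = 2*4*1.276 = 10.2077
  x_2 = -2.1923 - 0.05*-13.1536 = -1.5346
  y_2 = 1.276 - 0.05*10.2077 = 0.7656
f(-1.5346, 0.7656) = 3*(-1.5346)^2 + 4*0.7656^2 = 9.4093


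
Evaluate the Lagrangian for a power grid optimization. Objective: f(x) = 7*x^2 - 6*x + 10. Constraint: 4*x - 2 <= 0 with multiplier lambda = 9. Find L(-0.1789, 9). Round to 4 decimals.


Step 1: Evaluate f(x).
f(-0.1789) = 7*(-0.1789)^2 - 6*(-0.1789) + 10 = 11.2974
Step 2: Evaluate g(x).
g(-0.1789) = 4*-0.1789 - 2 = -2.7156
Step 3: Compute Lagrangian.
L = 11.2974 + 9*-2.7156 = -13.143


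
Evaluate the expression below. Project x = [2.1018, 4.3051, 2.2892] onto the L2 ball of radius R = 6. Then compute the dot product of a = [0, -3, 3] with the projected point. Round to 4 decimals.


Step 1: Compute ||x|| (intermediates to 6 decimals).
||x|| = sqrt(2.1018^2 + 4.3051^2 + 2.2892^2) = 5.309603
Step 2: Project.
Since ||x|| <= R, proj = x (no scaling needed).
proj(x) = [2.1018, 4.3051, 2.2892]
Step 3: Dot product.
a^T * proj(x) = 0*2.1018 - 3*4.3051 + 3*2.2892 = -6.0477


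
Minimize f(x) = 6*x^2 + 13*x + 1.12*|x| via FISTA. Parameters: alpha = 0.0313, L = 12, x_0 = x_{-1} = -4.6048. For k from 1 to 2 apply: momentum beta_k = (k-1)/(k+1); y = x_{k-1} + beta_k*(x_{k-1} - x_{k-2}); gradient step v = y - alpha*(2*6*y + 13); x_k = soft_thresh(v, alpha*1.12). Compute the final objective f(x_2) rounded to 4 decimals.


FISTA on f(x) = 6*x^2 + 13*x + 1.12*|x|
L = 12, alpha = 0.0313
Iteration 1: beta = 0.0, y = -4.6048 + 0.0*(-4.6048 + 4.6048) = -4.6048
  grad(y) = -42.2576, v = y - alpha*grad = -3.2821
  prox(v) = soft_thresh(-3.2821, 0.0351) = -3.2471
Iteration 2: beta = 0.3333, y = -3.2471 + 0.3333*(-3.2471 + 4.6048) = -2.7945
  grad(y) = -20.5341, v = y - alpha*grad = -2.1518
  prox(v) = soft_thresh(-2.1518, 0.0351) = -2.1167
f(x_2) = 6*(-2.1167)^2 + 13*(-2.1167) + 1.12*|-2.1167| = 1.7366


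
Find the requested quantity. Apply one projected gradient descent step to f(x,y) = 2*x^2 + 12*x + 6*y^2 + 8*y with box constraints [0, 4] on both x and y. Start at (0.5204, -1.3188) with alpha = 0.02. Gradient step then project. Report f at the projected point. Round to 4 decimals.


Step 1: Compute gradient at (0.5204, -1.3188).
grad_x = 2*2*0.5204 + 12 = 14.0816
grad_y = 2*6*-1.3188 + 8 = -7.8256
Step 2: Gradient step.
x_raw = 0.5204 - 0.02*14.0816 = 0.2388
y_raw = -1.3188 - 0.02*-7.8256 = -1.1623
Step 3: Project onto [0, 4].
x_proj = clip(0.2388) = 0.2388
y_proj = clip(-1.1623) = 0.0
Step 4: Evaluate f.
f(0.2388, 0.0) = 2.9792


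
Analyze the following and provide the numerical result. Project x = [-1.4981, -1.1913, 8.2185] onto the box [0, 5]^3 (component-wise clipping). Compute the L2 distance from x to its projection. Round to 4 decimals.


Project each component onto [0, 5].
clip(-1.4981) = 0.0, clip(-1.1913) = 0.0, clip(8.2185) = 5.0
Projection = [0.0, 0.0, 5.0]
Squared diffs: [2.2443, 1.4192, 10.3587]
Distance = sqrt(14.0222) = 3.7446


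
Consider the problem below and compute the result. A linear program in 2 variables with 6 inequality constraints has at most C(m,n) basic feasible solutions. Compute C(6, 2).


Each vertex corresponds to some choice of n active constraints out of m, so the number of vertices is at most C(m, n) = m! / (n!(m-n)!).
m = 6, n = 2
Numerator: 6 * 5
Denominator: 2! = 2
C(6, 2) = 15


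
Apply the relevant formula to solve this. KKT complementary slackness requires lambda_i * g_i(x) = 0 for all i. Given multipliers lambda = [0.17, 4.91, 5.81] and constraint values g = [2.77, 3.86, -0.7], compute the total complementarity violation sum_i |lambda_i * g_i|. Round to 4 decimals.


KKT complementary slackness check:
lambda_1 * g_1 = 0.17 * 2.77 = 0.4709
lambda_2 * g_2 = 4.91 * 3.86 = 18.9526
lambda_3 * g_3 = 5.81 * -0.7 = -4.067
Total violation = 0.4709 + 18.9526 + 4.067 = 23.4905


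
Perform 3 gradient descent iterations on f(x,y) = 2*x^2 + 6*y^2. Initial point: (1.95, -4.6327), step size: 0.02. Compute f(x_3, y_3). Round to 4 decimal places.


Gradient descent on f(x,y) = 2*x^2 + 6*y^2.
Starting point: (1.95, -4.6327), alpha = 0.02
Step 1: grad_x = 2*2*1.95 = 7.8, grad_y = 2*6*-4.6327 = -55.5924
  x_1 = 1.95 - 0.02*7.8 = 1.794
  y_1 = -4.6327 - 0.02*-55.5924 = -3.5209
Step 2: grad_x = 2*2*1.794 = 7.176, grad_y = 2*6*-3.5209 = -42.2502
  x_2 = 1.794 - 0.02*7.176 = 1.6505
  y_2 = -3.5209 - 0.02*-42.2502 = -2.6758
Step 3: grad_x = 2*2*1.6505 = 6.6019, grad_y = 2*6*-2.6758 = -32.1102
  x_3 = 1.6505 - 0.02*6.6019 = 1.5184
  y_3 = -2.6758 - 0.02*-32.1102 = -2.0336
f(1.5184, -2.0336) = 2*1.5184^2 + 6*(-2.0336)^2 = 29.4256


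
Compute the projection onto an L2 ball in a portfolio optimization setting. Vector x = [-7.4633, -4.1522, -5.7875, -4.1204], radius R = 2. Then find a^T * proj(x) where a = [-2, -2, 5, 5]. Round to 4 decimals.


Step 1: Compute ||x|| (intermediates to 6 decimals).
||x|| = sqrt((-7.4633)^2 + (-4.1522)^2 + (-5.7875)^2 + (-4.1204)^2) = 11.109206
Step 2: Project.
Since ||x|| > R, scale = R/||x|| = 2/11.109206 = 0.180031, proj(x) = scale * x
proj(x) = [-1.343625, -0.747525, -1.041929, -0.7418]
Step 3: Dot product.
a^T * proj(x) = -2*(-1.343625) - 2*(-0.747525) + 5*(-1.041929) + 5*(-0.7418) = -4.7363


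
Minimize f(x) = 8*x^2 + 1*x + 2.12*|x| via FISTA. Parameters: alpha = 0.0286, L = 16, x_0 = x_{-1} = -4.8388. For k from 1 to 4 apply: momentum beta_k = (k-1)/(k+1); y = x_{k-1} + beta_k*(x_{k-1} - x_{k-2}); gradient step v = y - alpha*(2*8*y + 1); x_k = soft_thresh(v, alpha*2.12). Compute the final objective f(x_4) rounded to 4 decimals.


FISTA on f(x) = 8*x^2 + 1*x + 2.12*|x|
L = 16, alpha = 0.0286
Iteration 1: beta = 0.0, y = -4.8388 + 0.0*(-4.8388 + 4.8388) = -4.8388
  grad(y) = -76.4208, v = y - alpha*grad = -2.6532
  prox(v) = soft_thresh(-2.6532, 0.0606) = -2.5925
Iteration 2: beta = 0.3333, y = -2.5925 + 0.3333*(-2.5925 + 4.8388) = -1.8438
  grad(y) = -28.5004, v = y - alpha*grad = -1.0287
  prox(v) = soft_thresh(-1.0287, 0.0606) = -0.968
Iteration 3: beta = 0.5, y = -0.968 + 0.5*(-0.968 + 2.5925) = -0.1558
  grad(y) = -1.4925, v = y - alpha*grad = -0.1131
  prox(v) = soft_thresh(-0.1131, 0.0606) = -0.0525
Iteration 4: beta = 0.6, y = -0.0525 + 0.6*(-0.0525 + 0.968) = 0.4969
  grad(y) = 8.95, v = y - alpha*grad = 0.2409
  prox(v) = soft_thresh(0.2409, 0.0606) = 0.1803
f(x_4) = 8*0.1803^2 + 1*0.1803 + 2.12*|0.1803| = 0.8224


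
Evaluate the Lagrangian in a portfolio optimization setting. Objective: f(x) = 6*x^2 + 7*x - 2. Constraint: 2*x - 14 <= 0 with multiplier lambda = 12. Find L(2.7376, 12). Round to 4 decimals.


Step 1: Evaluate f(x).
f(2.7376) = 6*2.7376^2 + 7*2.7376 - 2 = 62.1299
Step 2: Evaluate g(x).
g(2.7376) = 2*2.7376 - 14 = -8.5248
Step 3: Compute Lagrangian.
L = 62.1299 + 12*-8.5248 = -40.1677


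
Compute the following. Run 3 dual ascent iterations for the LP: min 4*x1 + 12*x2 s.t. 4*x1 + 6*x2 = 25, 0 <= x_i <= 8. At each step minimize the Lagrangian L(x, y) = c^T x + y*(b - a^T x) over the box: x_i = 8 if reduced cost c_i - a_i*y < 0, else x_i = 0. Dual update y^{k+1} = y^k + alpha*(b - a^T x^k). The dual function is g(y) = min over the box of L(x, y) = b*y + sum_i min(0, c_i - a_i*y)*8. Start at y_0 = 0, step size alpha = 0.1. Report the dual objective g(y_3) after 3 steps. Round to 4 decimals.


Dual ascent for LP: min 4*x1 + 12*x2, 4*x1 + 6*x2 = 25, 0 <= x_i <= 8
Step 1: y^k = 0.0, reduced costs: (4.0, 12.0)
  x^k = (0.0, 0.0), subgradient = b - a^T x = 25.0
  y^{k+1} = 0.0 + 0.1*25.0 = 2.5
Step 2: y^k = 2.5, reduced costs: (-6.0, -3.0)
  x^k = (8.0, 8.0), subgradient = b - a^T x = -55.0
  y^{k+1} = 2.5 + 0.1*-55.0 = -3.0
Step 3: y^k = -3.0, reduced costs: (16.0, 30.0)
  x^k = (0.0, 0.0), subgradient = b - a^T x = 25.0
  y^{k+1} = -3.0 + 0.1*25.0 = -0.5
Dual objective at y_3 = -0.5: reduced costs (6.0, 15.0), box minimizer x = (0.0, 0.0)
g(y_3) = b*y + (c1 - a1*y)*x1 + (c2 - a2*y)*x2 = 25*(-0.5) + 6.0*0.0 + 15.0*0.0 = -12.5 + 0.0 + 0.0 = -12.5


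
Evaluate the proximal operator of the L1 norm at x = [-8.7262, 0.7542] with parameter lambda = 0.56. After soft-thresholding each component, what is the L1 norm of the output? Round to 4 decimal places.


Soft-thresholding with lambda = 0.56:
prox(-8.7262) = sign(-8.7262)*max(|-8.7262| - 0.56, 0) = -8.1662
prox(0.7542) = sign(0.7542)*max(|0.7542| - 0.56, 0) = 0.1942
prox(x) = [-8.1662, 0.1942]
||prox(x)||_1 = 8.1662 + 0.1942 = 8.3604


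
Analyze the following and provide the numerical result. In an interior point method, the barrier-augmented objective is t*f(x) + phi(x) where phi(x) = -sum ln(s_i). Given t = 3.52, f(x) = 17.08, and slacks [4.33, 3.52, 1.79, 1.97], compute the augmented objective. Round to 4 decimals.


Step 1: Compute log-barrier.
ln values: [1.4656, 1.2585, 0.5822, 0.678]
phi = -(1.4656 + 1.2585 + 0.5822 + 0.678) = -3.9843
Step 2: Compute augmented objective.
t*f(x) = 3.52*17.08 = 60.1216
Total = 60.1216 - 3.9843 = 56.1373


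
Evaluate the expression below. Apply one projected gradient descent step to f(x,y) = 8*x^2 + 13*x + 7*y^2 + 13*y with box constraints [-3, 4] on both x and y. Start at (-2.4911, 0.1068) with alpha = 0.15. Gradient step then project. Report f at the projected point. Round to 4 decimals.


Step 1: Compute gradient at (-2.4911, 0.1068).
grad_x = 2*8*-2.4911 + 13 = -26.8576
grad_y = 2*7*0.1068 + 13 = 14.4952
Step 2: Gradient step.
x_raw = -2.4911 - 0.15*-26.8576 = 1.5375
y_raw = 0.1068 - 0.15*14.4952 = -2.0675
Step 3: Project onto [-3, 4].
x_proj = clip(1.5375) = 1.5375
y_proj = clip(-2.0675) = -2.0675
Step 4: Evaluate f.
f(1.5375, -2.0675) = 41.9443


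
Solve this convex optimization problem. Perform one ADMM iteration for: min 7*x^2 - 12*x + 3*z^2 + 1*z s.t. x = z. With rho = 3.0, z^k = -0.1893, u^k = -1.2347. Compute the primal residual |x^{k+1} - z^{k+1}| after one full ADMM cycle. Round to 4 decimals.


ADMM iteration with rho = 3.0, z^k = -0.1893, u^k = -1.2347
Step 1: x-update.
Minimize 7*x^2 - 12*x + (3.0/2)*(x + 0.1893 - 1.2347)^2
FOC: (2*7 + 3.0)*x = 12 + 3.0*(-0.1893 + 1.2347)
x^{k+1} = 0.8904
Step 2: z-update.
Minimize 3*z^2 + 1*z + (3.0/2)*(0.8904 - z - 1.2347)^2
FOC: (2*3 + 3.0)*z = -1 + 3.0*(0.8904 - 1.2347)
z^{k+1} = -0.2259
Step 3: u-update.
u^{k+1} = -1.2347 + 0.8904 + 0.2259 = -0.1184
Step 4: Primal residual = |0.8904 + 0.2259| = 1.1163


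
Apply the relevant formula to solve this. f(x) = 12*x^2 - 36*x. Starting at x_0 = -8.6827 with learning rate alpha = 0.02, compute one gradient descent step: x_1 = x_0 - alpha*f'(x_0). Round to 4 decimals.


We compute the gradient at x_0 and apply the update.
f'(x) = 24*x - 36
f'(-8.6827) = 24*-8.6827 - 36 = -244.3848
x_1 = -8.6827 - 0.02*-244.3848 = -3.795


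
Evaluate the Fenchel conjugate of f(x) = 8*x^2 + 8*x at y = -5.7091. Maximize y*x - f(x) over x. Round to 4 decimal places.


f*(y) = sup_x {y*x - a*x^2 - b*x} = sup_x {(y-b)*x - a*x^2}
FOC: (y - b) - 2a*x = 0 => x* = (y - b)/(2a)
x* = (-5.7091 - 8)/(2*8) = -0.8568
f*(-5.7091) = (y-b)^2/(4a) = (-5.7091 - 8)^2/(4*8)
= 187.9394/32 = 5.8731


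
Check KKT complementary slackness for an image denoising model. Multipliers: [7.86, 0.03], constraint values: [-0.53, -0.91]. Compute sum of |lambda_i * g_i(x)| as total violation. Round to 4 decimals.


KKT complementary slackness check:
lambda_1 * g_1 = 7.86 * -0.53 = -4.1658
lambda_2 * g_2 = 0.03 * -0.91 = -0.0273
Total violation = 4.1658 + 0.0273 = 4.1931


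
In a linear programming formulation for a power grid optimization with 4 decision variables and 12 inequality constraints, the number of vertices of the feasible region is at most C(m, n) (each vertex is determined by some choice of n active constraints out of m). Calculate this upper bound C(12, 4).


Each vertex corresponds to some choice of n active constraints out of m, so the number of vertices is at most C(m, n) = m! / (n!(m-n)!).
m = 12, n = 4
Numerator: 12 * 11 * 10 * 9
Denominator: 4! = 24
C(12, 4) = 495


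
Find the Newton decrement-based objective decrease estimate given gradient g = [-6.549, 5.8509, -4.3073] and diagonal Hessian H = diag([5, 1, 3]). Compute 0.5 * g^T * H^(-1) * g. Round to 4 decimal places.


Step 1: H is diagonal, so H^(-1) * g = [-1.3098, 5.8509, -1.4358].
Step 2: g^T H^(-1) g = sum_i g_i^2 / H_ii
  = (-6.549)^2/5 + (5.8509)^2/1 + (-4.3073)^2/3
  = 8.5779 + 34.233 + 6.1843 = 48.9952
Step 3: Objective decrease = 0.5 * g^T H^(-1) g = 24.4976


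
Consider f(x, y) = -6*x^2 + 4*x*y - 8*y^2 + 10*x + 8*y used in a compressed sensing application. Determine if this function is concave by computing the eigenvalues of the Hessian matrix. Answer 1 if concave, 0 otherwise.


The Hessian of f(x,y) = -6*x^2 + 4*x*y - 8*y^2 + 10*x + 8*y is:
H = [[-12, 4], [4, -16]]
Trace = -12 - 16 = -28
Determinant = -12*-16 - (4)^2 = 176
Discriminant = (-28)^2 - 4*176 = 80.0
Eigenvalues: lambda_1 = -18.4721, lambda_2 = -9.5279
The function is concave.

1


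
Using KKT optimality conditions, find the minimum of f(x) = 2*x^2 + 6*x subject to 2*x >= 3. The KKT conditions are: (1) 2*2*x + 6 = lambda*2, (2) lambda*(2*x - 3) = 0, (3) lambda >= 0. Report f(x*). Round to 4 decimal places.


Step 1: Try lambda = 0 (constraint inactive).
x_unc = -6/(2*2) = -1.5
Check: 2*-1.5 = -3.0 < 3 -- violated!
Step 2: Constraint must be active: 2*x = 3
x* = 3/2 = 1.5
lambda = (2*2*1.5 + 6)/2 = 6.0
Step 3: Compute optimal value.
f(x*) = 2*1.5^2 + 6*1.5 = 13.5


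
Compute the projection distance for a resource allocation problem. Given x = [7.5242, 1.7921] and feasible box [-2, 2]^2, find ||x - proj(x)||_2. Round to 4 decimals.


Project each component onto [-2, 2].
clip(7.5242) = 2.0, clip(1.7921) = 1.7921
Projection = [2.0, 1.7921]
Squared diffs: [30.5168, 0.0]
Distance = sqrt(30.5168) = 5.5242


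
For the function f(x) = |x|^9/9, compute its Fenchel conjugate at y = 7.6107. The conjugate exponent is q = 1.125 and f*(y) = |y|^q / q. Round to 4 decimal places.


The conjugate exponent q satisfies 1/p + 1/q = 1.
p = 9, so q = 9/(9 - 1) = 1.125
|y|^q = 7.6107^1.125 = 9.8085
f*(7.6107) = 9.8085 / 1.125 = 8.7187


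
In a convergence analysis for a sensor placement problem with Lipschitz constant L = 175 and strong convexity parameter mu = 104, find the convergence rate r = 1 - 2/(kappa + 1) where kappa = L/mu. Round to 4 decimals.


Step 1: Compute the condition number.
kappa = L/mu = 175/104 = 1.6827
Step 2: Compute the convergence rate.
r = 1 - 2/(kappa + 1) = 1 - 2*mu/(L + mu) = (L - mu)/(L + mu) = 71/279 = 0.2545


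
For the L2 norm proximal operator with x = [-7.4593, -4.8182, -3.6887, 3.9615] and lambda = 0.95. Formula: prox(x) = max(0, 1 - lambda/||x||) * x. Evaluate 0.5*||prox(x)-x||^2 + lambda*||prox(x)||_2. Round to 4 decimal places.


Step 1: Compute ||x||.
||x|| = 10.3998
Step 2: Compute scaling factor.
scale = max(0, 1 - 0.95/10.3998) = 0.9087
Step 3: prox(x) = [-6.7779, -4.3781, -3.3517, 3.5996]
||prox(x)|| = 9.4498
Step 4: Proximal objective.
0.5*||prox-x||^2 = 0.4513
lambda*||prox|| = 8.9773
Total = 9.4286


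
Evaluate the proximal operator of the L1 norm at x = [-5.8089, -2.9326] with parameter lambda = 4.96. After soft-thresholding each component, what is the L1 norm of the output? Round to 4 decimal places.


Soft-thresholding with lambda = 4.96:
prox(-5.8089) = sign(-5.8089)*max(|-5.8089| - 4.96, 0) = -0.8489
prox(-2.9326) = sign(-2.9326)*max(|-2.9326| - 4.96, 0) = 0.0
prox(x) = [-0.8489, 0.0]
||prox(x)||_1 = 0.8489 + 0.0 = 0.8489


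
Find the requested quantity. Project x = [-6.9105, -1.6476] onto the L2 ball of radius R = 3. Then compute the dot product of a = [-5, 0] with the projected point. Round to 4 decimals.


Step 1: Compute ||x|| (intermediates to 6 decimals).
||x|| = sqrt((-6.9105)^2 + (-1.6476)^2) = 7.104196
Step 2: Project.
Since ||x|| > R, scale = R/||x|| = 3/7.104196 = 0.422286, proj(x) = scale * x
proj(x) = [-2.918207, -0.695758]
Step 3: Dot product.
a^T * proj(x) = -5*(-2.918207) + 0*(-0.695758) = 14.591


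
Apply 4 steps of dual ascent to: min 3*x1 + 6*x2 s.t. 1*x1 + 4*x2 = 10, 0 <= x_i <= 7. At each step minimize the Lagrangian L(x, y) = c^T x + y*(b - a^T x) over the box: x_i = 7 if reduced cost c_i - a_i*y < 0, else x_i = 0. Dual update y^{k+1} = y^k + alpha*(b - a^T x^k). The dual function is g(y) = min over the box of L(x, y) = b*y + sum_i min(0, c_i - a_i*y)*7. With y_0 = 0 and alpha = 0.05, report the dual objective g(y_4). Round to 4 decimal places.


Dual ascent for LP: min 3*x1 + 6*x2, 1*x1 + 4*x2 = 10, 0 <= x_i <= 7
Step 1: y^k = 0.0, reduced costs: (3.0, 6.0)
  x^k = (0.0, 0.0), subgradient = b - a^T x = 10.0
  y^{k+1} = 0.0 + 0.05*10.0 = 0.5
Step 2: y^k = 0.5, reduced costs: (2.5, 4.0)
  x^k = (0.0, 0.0), subgradient = b - a^T x = 10.0
  y^{k+1} = 0.5 + 0.05*10.0 = 1.0
Step 3: y^k = 1.0, reduced costs: (2.0, 2.0)
  x^k = (0.0, 0.0), subgradient = b - a^T x = 10.0
  y^{k+1} = 1.0 + 0.05*10.0 = 1.5
Step 4: y^k = 1.5, reduced costs: (1.5, 0.0)
  x^k = (0.0, 0.0), subgradient = b - a^T x = 10.0
  y^{k+1} = 1.5 + 0.05*10.0 = 2.0
Dual objective at y_4 = 2.0: reduced costs (1.0, -2.0), box minimizer x = (0.0, 7.0)
g(y_4) = b*y + (c1 - a1*y)*x1 + (c2 - a2*y)*x2 = 10*2.0 + 1.0*0.0 + (-2.0)*7.0 = 20.0 + 0.0 - 14.0 = 6.0


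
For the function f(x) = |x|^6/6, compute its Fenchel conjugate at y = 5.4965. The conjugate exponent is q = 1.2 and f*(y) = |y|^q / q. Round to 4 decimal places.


The conjugate exponent q satisfies 1/p + 1/q = 1.
p = 6, so q = 6/(6 - 1) = 1.2
|y|^q = 5.4965^1.2 = 7.7286
f*(5.4965) = 7.7286 / 1.2 = 6.4405


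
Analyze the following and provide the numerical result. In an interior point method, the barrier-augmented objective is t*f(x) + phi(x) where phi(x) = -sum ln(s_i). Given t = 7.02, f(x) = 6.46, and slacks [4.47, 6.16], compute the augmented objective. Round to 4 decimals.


Step 1: Compute log-barrier.
ln values: [1.4974, 1.8181]
phi = -(1.4974 + 1.8181) = -3.3155
Step 2: Compute augmented objective.
t*f(x) = 7.02*6.46 = 45.3492
Total = 45.3492 - 3.3155 = 42.0337


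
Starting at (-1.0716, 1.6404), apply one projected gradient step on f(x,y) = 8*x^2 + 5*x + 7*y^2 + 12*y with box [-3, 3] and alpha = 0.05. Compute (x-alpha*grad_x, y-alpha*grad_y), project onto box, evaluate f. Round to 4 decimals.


Step 1: Compute gradient at (-1.0716, 1.6404).
grad_x = 2*8*-1.0716 + 5 = -12.1456
grad_y = 2*7*1.6404 + 12 = 34.9656
Step 2: Gradient step.
x_raw = -1.0716 - 0.05*-12.1456 = -0.4643
y_raw = 1.6404 - 0.05*34.9656 = -0.1079
Step 3: Project onto [-3, 3].
x_proj = clip(-0.4643) = -0.4643
y_proj = clip(-0.1079) = -0.1079
Step 4: Evaluate f.
f(-0.4643, -0.1079) = -1.8099


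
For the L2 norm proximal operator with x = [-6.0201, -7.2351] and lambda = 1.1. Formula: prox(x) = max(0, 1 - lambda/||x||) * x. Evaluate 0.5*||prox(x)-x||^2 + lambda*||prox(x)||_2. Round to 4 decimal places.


Step 1: Compute ||x||.
||x|| = 9.4121
Step 2: Compute scaling factor.
scale = max(0, 1 - 1.1/9.4121) = 0.8831
Step 3: prox(x) = [-5.3165, -6.3895]
||prox(x)|| = 8.3121
Step 4: Proximal objective.
0.5*||prox-x||^2 = 0.605
lambda*||prox|| = 9.1433
Total = 9.7483


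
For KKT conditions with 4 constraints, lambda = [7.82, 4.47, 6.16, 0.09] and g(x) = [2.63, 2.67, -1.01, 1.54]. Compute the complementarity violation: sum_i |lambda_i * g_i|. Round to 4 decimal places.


KKT complementary slackness check:
lambda_1 * g_1 = 7.82 * 2.63 = 20.5666
lambda_2 * g_2 = 4.47 * 2.67 = 11.9349
lambda_3 * g_3 = 6.16 * -1.01 = -6.2216
lambda_4 * g_4 = 0.09 * 1.54 = 0.1386
Total violation = 20.5666 + 11.9349 + 6.2216 + 0.1386 = 38.8617


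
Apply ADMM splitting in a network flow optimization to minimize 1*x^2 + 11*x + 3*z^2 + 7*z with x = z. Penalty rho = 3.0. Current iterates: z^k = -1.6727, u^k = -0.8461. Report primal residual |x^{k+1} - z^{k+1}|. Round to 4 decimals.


ADMM iteration with rho = 3.0, z^k = -1.6727, u^k = -0.8461
Step 1: x-update.
Minimize 1*x^2 + 11*x + (3.0/2)*(x + 1.6727 - 0.8461)^2
FOC: (2*1 + 3.0)*x = -11 + 3.0*(-1.6727 + 0.8461)
x^{k+1} = -2.696
Step 2: z-update.
Minimize 3*z^2 + 7*z + (3.0/2)*(-2.696 - z - 0.8461)^2
FOC: (2*3 + 3.0)*z = -7 + 3.0*(-2.696 - 0.8461)
z^{k+1} = -1.9585
Step 3: u-update.
u^{k+1} = -0.8461 - 2.696 + 1.9585 = -1.5836
Step 4: Primal residual = |-2.696 + 1.9585| = 0.7375


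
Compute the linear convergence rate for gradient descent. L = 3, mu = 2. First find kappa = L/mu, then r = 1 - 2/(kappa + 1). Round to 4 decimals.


Step 1: Compute the condition number.
kappa = L/mu = 3/2 = 1.5
Step 2: Compute the convergence rate.
r = 1 - 2/(kappa + 1) = 1 - 2*mu/(L + mu) = (L - mu)/(L + mu) = 1/5 = 0.2


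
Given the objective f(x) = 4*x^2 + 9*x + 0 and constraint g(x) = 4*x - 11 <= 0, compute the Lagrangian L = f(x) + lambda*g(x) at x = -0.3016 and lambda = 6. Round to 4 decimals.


Step 1: Evaluate f(x).
f(-0.3016) = 4*(-0.3016)^2 + 9*(-0.3016) + 0 = -2.3505
Step 2: Evaluate g(x).
g(-0.3016) = 4*-0.3016 - 11 = -12.2064
Step 3: Compute Lagrangian.
L = -2.3505 + 6*-12.2064 = -75.5889


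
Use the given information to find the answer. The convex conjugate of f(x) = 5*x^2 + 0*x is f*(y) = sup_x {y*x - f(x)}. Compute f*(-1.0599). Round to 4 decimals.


f*(y) = sup_x {y*x - a*x^2 - b*x} = sup_x {(y-b)*x - a*x^2}
FOC: (y - b) - 2a*x = 0 => x* = (y - b)/(2a)
x* = (-1.0599 - 0)/(2*5) = -0.106
f*(-1.0599) = (y-b)^2/(4a) = (-1.0599 - 0)^2/(4*5)
= 1.1234/20 = 0.0562


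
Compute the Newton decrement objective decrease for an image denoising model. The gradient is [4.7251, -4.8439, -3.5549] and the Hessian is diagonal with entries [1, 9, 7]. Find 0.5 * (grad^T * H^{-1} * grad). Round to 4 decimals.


Step 1: H is diagonal, so H^(-1) * g = [4.7251, -0.5382, -0.5078].
Step 2: g^T H^(-1) g = sum_i g_i^2 / H_ii
  = (4.7251)^2/1 + (-4.8439)^2/9 + (-3.5549)^2/7
  = 22.3266 + 2.607 + 1.8053 = 26.7389
Step 3: Objective decrease = 0.5 * g^T H^(-1) g = 13.3695


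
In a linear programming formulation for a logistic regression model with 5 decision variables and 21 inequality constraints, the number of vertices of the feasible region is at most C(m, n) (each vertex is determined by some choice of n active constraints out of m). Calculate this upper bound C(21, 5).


Each vertex corresponds to some choice of n active constraints out of m, so the number of vertices is at most C(m, n) = m! / (n!(m-n)!).
m = 21, n = 5
Numerator: 21 * 20 * 19 * 18 * 17
Denominator: 5! = 120
C(21, 5) = 20349


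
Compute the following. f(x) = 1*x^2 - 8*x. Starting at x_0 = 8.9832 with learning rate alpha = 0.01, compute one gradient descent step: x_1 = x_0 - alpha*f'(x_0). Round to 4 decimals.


We compute the gradient at x_0 and apply the update.
f'(x) = 2*x - 8
f'(8.9832) = 2*8.9832 - 8 = 9.9664
x_1 = 8.9832 - 0.01*9.9664 = 8.8835


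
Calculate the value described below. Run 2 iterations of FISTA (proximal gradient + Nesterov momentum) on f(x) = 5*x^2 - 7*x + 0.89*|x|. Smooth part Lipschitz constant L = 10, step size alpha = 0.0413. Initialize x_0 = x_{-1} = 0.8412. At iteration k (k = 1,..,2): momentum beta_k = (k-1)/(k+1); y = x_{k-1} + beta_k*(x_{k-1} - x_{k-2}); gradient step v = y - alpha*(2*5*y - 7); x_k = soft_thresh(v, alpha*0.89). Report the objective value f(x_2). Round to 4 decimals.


FISTA on f(x) = 5*x^2 - 7*x + 0.89*|x|
L = 10, alpha = 0.0413
Iteration 1: beta = 0.0, y = 0.8412 + 0.0*(0.8412 - 0.8412) = 0.8412
  grad(y) = 1.412, v = y - alpha*grad = 0.7829
  prox(v) = soft_thresh(0.7829, 0.0368) = 0.7461
Iteration 2: beta = 0.3333, y = 0.7461 + 0.3333*(0.7461 - 0.8412) = 0.7144
  grad(y) = 0.1444, v = y - alpha*grad = 0.7085
  prox(v) = soft_thresh(0.7085, 0.0368) = 0.6717
f(x_2) = 5*0.6717^2 - 7*0.6717 + 0.89*|0.6717| = -1.8482


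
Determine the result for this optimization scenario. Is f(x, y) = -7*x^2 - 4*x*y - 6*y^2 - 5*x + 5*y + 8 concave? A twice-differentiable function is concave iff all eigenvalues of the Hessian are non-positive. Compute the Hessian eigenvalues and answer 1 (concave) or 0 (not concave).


The Hessian of f(x,y) = -7*x^2 - 4*x*y - 6*y^2 - 5*x + 5*y + 8 is:
H = [[-14, -4], [-4, -12]]
Trace = -14 - 12 = -26
Determinant = -14*-12 - (-4)^2 = 152
Discriminant = (-26)^2 - 4*152 = 68.0
Eigenvalues: lambda_1 = -17.1231, lambda_2 = -8.8769
The function is concave.

1


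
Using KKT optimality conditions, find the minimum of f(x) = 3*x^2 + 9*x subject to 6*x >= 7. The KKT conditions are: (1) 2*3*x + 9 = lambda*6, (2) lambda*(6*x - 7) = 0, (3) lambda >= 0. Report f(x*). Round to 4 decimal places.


Step 1: Try lambda = 0 (constraint inactive).
x_unc = -9/(2*3) = -1.5
Check: 6*-1.5 = -9.0 < 7 -- violated!
Step 2: Constraint must be active: 6*x = 7
x* = 7/6 = 1.1667 (rounded; the exact value 7/6 is used below)
lambda = (2*3*(7/6) + 9)/6 = 2.6667
Step 3: Compute optimal value.
f(x*) = 3*(7/6)^2 + 9*(7/6) = 14.5833


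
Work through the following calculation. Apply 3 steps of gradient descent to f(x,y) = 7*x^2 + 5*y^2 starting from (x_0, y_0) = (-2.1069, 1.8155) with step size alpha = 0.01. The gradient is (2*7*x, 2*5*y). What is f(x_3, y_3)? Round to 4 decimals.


Gradient descent on f(x,y) = 7*x^2 + 5*y^2.
Starting point: (-2.1069, 1.8155), alpha = 0.01
Step 1: grad_x = 2*7*-2.1069 = -29.4966, grad_y = 2*5*1.8155 = 18.155
  x_1 = -2.1069 - 0.01*-29.4966 = -1.8119
  y_1 = 1.8155 - 0.01*18.155 = 1.634
Step 2: grad_x = 2*7*-1.8119 = -25.3671, grad_y = 2*5*1.634 = 16.3395
  x_2 = -1.8119 - 0.01*-25.3671 = -1.5583
  y_2 = 1.634 - 0.01*16.3395 = 1.4706
Step 3: grad_x = 2*7*-1.5583 = -21.8157, grad_y = 2*5*1.4706 = 14.7056
  x_3 = -1.5583 - 0.01*-21.8157 = -1.3401
  y_3 = 1.4706 - 0.01*14.7056 = 1.3235
f(-1.3401, 1.3235) = 7*(-1.3401)^2 + 5*1.3235^2 = 21.3295


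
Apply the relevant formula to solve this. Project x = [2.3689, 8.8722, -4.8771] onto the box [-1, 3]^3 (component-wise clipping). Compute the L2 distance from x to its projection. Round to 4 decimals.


Project each component onto [-1, 3].
clip(2.3689) = 2.3689, clip(8.8722) = 3.0, clip(-4.8771) = -1.0
Projection = [2.3689, 3.0, -1.0]
Squared diffs: [0.0, 34.4827, 15.0319]
Distance = sqrt(49.5146) = 7.0367


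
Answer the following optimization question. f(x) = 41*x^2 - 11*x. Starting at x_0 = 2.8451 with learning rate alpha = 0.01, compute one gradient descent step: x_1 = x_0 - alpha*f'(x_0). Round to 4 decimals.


We compute the gradient at x_0 and apply the update.
f'(x) = 82*x - 11
f'(2.8451) = 82*2.8451 - 11 = 222.2982
x_1 = 2.8451 - 0.01*222.2982 = 0.6221


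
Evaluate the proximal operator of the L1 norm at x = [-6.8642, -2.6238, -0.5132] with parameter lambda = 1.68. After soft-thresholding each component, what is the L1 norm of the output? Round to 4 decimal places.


Soft-thresholding with lambda = 1.68:
prox(-6.8642) = sign(-6.8642)*max(|-6.8642| - 1.68, 0) = -5.1842
prox(-2.6238) = sign(-2.6238)*max(|-2.6238| - 1.68, 0) = -0.9438
prox(-0.5132) = sign(-0.5132)*max(|-0.5132| - 1.68, 0) = 0.0
prox(x) = [-5.1842, -0.9438, 0.0]
||prox(x)||_1 = 5.1842 + 0.9438 + 0.0 = 6.128


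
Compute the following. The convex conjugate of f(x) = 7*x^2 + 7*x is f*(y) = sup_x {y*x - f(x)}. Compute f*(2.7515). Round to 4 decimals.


f*(y) = sup_x {y*x - a*x^2 - b*x} = sup_x {(y-b)*x - a*x^2}
FOC: (y - b) - 2a*x = 0 => x* = (y - b)/(2a)
x* = (2.7515 - 7)/(2*7) = -0.3035
f*(2.7515) = (y-b)^2/(4a) = (2.7515 - 7)^2/(4*7)
= 18.0498/28 = 0.6446


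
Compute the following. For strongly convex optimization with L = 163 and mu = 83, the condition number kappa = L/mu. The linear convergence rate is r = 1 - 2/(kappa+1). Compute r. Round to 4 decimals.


Step 1: Compute the condition number.
kappa = L/mu = 163/83 = 1.9639
Step 2: Compute the convergence rate.
r = 1 - 2/(kappa + 1) = 1 - 2*mu/(L + mu) = (L - mu)/(L + mu) = 80/246 = 0.3252


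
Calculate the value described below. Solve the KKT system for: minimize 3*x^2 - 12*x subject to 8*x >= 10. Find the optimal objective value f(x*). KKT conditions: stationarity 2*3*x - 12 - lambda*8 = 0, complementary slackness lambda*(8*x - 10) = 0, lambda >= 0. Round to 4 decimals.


Step 1: Try lambda = 0 (constraint inactive).
Stationarity: 2*3*x - 12 = 0
x* = 12/(2*3) = 2.0
Check constraint: 8*2.0 = 16.0 >= 10 -- satisfied.
Step 2: Compute optimal value.
f(x*) = 3*2.0^2 - 12*2.0 = -12.0


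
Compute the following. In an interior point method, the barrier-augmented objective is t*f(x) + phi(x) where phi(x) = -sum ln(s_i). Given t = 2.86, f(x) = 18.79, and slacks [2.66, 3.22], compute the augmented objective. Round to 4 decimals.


Step 1: Compute log-barrier.
ln values: [0.9783, 1.1694]
phi = -(0.9783 + 1.1694) = -2.1477
Step 2: Compute augmented objective.
t*f(x) = 2.86*18.79 = 53.7394
Total = 53.7394 - 2.1477 = 51.5917


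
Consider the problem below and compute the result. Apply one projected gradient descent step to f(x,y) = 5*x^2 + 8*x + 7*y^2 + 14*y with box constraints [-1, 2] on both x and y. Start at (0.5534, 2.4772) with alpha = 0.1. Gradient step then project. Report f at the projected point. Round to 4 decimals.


Step 1: Compute gradient at (0.5534, 2.4772).
grad_x = 2*5*0.5534 + 8 = 13.534
grad_y = 2*7*2.4772 + 14 = 48.6808
Step 2: Gradient step.
x_raw = 0.5534 - 0.1*13.534 = -0.8
y_raw = 2.4772 - 0.1*48.6808 = -2.3909
Step 3: Project onto [-1, 2].
x_proj = clip(-0.8) = -0.8
y_proj = clip(-2.3909) = -1.0
Step 4: Evaluate f.
f(-0.8, -1.0) = -10.2


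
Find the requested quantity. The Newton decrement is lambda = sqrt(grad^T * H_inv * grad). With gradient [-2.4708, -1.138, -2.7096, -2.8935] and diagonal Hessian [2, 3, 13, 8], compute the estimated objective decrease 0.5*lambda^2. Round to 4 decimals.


Step 1: H is diagonal, so H^(-1) * g = [-1.2354, -0.3793, -0.2084, -0.3617].
Step 2: g^T H^(-1) g = sum_i g_i^2 / H_ii
  = (-2.4708)^2/2 + (-1.138)^2/3 + (-2.7096)^2/13 + (-2.8935)^2/8
  = 3.0524 + 0.4317 + 0.5648 + 1.0465 = 5.0954
Step 3: Objective decrease = 0.5 * g^T H^(-1) g = 2.5477


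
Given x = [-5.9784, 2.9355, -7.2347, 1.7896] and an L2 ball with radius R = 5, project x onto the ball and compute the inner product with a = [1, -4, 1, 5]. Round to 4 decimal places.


Step 1: Compute ||x|| (intermediates to 6 decimals).
||x|| = sqrt((-5.9784)^2 + 2.9355^2 + (-7.2347)^2 + 1.7896^2) = 9.995098
Step 2: Project.
Since ||x|| > R, scale = R/||x|| = 5/9.995098 = 0.500245, proj(x) = scale * x
proj(x) = [-2.990665, 1.468469, -3.619123, 0.895238]
Step 3: Dot product.
a^T * proj(x) = 1*(-2.990665) - 4*1.468469 + 1*(-3.619123) + 5*0.895238 = -8.0075


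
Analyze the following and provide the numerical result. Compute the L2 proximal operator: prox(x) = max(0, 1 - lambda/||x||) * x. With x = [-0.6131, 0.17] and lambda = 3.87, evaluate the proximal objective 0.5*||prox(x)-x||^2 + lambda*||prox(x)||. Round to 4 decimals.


Step 1: Compute ||x||.
||x|| = 0.6362
Step 2: Compute scaling factor.
scale = max(0, 1 - 3.87/0.6362) = 0.0
Step 3: prox(x) = [-0.0, 0.0]
||prox(x)|| = 0.0
Step 4: Proximal objective.
0.5*||prox-x||^2 = 0.2024
lambda*||prox|| = 0.0
Total = 0.2024


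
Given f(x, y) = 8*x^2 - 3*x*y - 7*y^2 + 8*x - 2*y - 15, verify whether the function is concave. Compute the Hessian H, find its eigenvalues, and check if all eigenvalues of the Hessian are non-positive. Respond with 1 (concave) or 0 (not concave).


The Hessian of f(x,y) = 8*x^2 - 3*x*y - 7*y^2 + 8*x - 2*y - 15 is:
H = [[16, -3], [-3, -14]]
Trace = 16 - 14 = 2
Determinant = 16*-14 - (-3)^2 = -233
Discriminant = (2)^2 - 4*-233 = 936.0
Eigenvalues: lambda_1 = -14.2971, lambda_2 = 16.2971
The function is not concave.

0


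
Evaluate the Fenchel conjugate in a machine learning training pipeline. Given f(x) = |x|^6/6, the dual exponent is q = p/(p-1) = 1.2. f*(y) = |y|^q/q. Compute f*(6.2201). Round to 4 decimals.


The conjugate exponent q satisfies 1/p + 1/q = 1.
p = 6, so q = 6/(6 - 1) = 1.2
|y|^q = 6.2201^1.2 = 8.9651
f*(6.2201) = 8.9651 / 1.2 = 7.4709


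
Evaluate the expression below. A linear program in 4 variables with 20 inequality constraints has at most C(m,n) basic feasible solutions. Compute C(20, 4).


Each vertex corresponds to some choice of n active constraints out of m, so the number of vertices is at most C(m, n) = m! / (n!(m-n)!).
m = 20, n = 4
Numerator: 20 * 19 * 18 * 17
Denominator: 4! = 24
C(20, 4) = 4845


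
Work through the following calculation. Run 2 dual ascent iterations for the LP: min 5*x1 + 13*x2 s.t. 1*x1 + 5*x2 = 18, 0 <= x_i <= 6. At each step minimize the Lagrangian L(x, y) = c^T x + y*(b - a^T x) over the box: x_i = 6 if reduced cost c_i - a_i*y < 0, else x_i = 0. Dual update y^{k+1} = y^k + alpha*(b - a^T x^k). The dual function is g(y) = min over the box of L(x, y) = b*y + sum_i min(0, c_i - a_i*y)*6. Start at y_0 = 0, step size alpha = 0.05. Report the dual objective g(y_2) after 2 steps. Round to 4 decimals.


Dual ascent for LP: min 5*x1 + 13*x2, 1*x1 + 5*x2 = 18, 0 <= x_i <= 6
Step 1: y^k = 0.0, reduced costs: (5.0, 13.0)
  x^k = (0.0, 0.0), subgradient = b - a^T x = 18.0
  y^{k+1} = 0.0 + 0.05*18.0 = 0.9
Step 2: y^k = 0.9, reduced costs: (4.1, 8.5)
  x^k = (0.0, 0.0), subgradient = b - a^T x = 18.0
  y^{k+1} = 0.9 + 0.05*18.0 = 1.8
Dual objective at y_2 = 1.8: reduced costs (3.2, 4.0), box minimizer x = (0.0, 0.0)
g(y_2) = b*y + (c1 - a1*y)*x1 + (c2 - a2*y)*x2 = 18*1.8 + 3.2*0.0 + 4.0*0.0 = 32.4 + 0.0 + 0.0 = 32.4


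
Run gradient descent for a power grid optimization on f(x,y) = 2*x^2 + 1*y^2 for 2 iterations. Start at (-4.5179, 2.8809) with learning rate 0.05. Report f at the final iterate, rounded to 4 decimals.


Gradient descent on f(x,y) = 2*x^2 + 1*y^2.
Starting point: (-4.5179, 2.8809), alpha = 0.05
Step 1: grad_x = 2*2*-4.5179 = -18.0716, grad_y = 2*1*2.8809 = 5.7618
  x_1 = -4.5179 - 0.05*-18.0716 = -3.6143
  y_1 = 2.8809 - 0.05*5.7618 = 2.5928
Step 2: grad_x = 2*2*-3.6143 = -14.4573, grad_y = 2*1*2.5928 = 5.1856
  x_2 = -3.6143 - 0.05*-14.4573 = -2.8915
  y_2 = 2.5928 - 0.05*5.1856 = 2.3335
f(-2.8915, 2.3335) = 2*(-2.8915)^2 + 1*2.3335^2 = 22.1664


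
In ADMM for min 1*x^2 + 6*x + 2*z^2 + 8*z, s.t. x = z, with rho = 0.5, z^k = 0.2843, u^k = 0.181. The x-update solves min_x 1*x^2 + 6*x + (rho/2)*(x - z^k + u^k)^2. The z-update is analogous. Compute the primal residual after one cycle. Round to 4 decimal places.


ADMM iteration with rho = 0.5, z^k = 0.2843, u^k = 0.181
Step 1: x-update.
Minimize 1*x^2 + 6*x + (0.5/2)*(x - 0.2843 + 0.181)^2
FOC: (2*1 + 0.5)*x = -6 + 0.5*(0.2843 - 0.181)
x^{k+1} = -2.3793
Step 2: z-update.
Minimize 2*z^2 + 8*z + (0.5/2)*(-2.3793 - z + 0.181)^2
FOC: (2*2 + 0.5)*z = -8 + 0.5*(-2.3793 + 0.181)
z^{k+1} = -2.022
Step 3: u-update.
u^{k+1} = 0.181 - 2.3793 + 2.022 = -0.1763
Step 4: Primal residual = |-2.3793 + 2.022| = 0.3573


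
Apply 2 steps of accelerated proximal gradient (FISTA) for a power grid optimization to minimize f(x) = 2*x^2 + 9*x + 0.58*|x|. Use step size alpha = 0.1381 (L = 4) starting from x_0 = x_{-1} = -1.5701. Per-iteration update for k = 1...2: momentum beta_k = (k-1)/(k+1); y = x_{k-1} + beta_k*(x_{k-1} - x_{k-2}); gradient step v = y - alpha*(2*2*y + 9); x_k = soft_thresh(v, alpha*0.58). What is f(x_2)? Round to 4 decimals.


FISTA on f(x) = 2*x^2 + 9*x + 0.58*|x|
L = 4, alpha = 0.1381
Iteration 1: beta = 0.0, y = -1.5701 + 0.0*(-1.5701 + 1.5701) = -1.5701
  grad(y) = 2.7196, v = y - alpha*grad = -1.9457
  prox(v) = soft_thresh(-1.9457, 0.0801) = -1.8656
Iteration 2: beta = 0.3333, y = -1.8656 + 0.3333*(-1.8656 + 1.5701) = -1.9641
  grad(y) = 1.1437, v = y - alpha*grad = -2.122
  prox(v) = soft_thresh(-2.122, 0.0801) = -2.0419
f(x_2) = 2*(-2.0419)^2 + 9*(-2.0419) + 0.58*|-2.0419| = -8.8541


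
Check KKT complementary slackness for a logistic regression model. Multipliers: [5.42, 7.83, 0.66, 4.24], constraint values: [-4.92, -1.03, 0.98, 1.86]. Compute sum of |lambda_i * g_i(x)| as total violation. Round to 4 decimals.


KKT complementary slackness check:
lambda_1 * g_1 = 5.42 * -4.92 = -26.6664
lambda_2 * g_2 = 7.83 * -1.03 = -8.0649
lambda_3 * g_3 = 0.66 * 0.98 = 0.6468
lambda_4 * g_4 = 4.24 * 1.86 = 7.8864
Total violation = 26.6664 + 8.0649 + 0.6468 + 7.8864 = 43.2645


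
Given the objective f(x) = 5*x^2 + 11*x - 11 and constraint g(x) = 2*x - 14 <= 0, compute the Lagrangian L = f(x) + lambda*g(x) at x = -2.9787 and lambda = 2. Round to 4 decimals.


Step 1: Evaluate f(x).
f(-2.9787) = 5*(-2.9787)^2 + 11*(-2.9787) - 11 = 0.5976
Step 2: Evaluate g(x).
g(-2.9787) = 2*-2.9787 - 14 = -19.9574
Step 3: Compute Lagrangian.
L = 0.5976 + 2*-19.9574 = -39.3172


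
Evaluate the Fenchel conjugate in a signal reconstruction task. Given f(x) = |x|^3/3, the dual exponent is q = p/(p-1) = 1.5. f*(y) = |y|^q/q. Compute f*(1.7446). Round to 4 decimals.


The conjugate exponent q satisfies 1/p + 1/q = 1.
p = 3, so q = 3/(3 - 1) = 1.5
|y|^q = 1.7446^1.5 = 2.3043
f*(1.7446) = 2.3043 / 1.5 = 1.5362


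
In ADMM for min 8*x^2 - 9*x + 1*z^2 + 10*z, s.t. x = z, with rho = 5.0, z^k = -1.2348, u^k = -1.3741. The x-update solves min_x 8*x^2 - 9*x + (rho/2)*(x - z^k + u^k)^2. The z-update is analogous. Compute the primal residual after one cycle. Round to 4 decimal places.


ADMM iteration with rho = 5.0, z^k = -1.2348, u^k = -1.3741
Step 1: x-update.
Minimize 8*x^2 - 9*x + (5.0/2)*(x + 1.2348 - 1.3741)^2
FOC: (2*8 + 5.0)*x = 9 + 5.0*(-1.2348 + 1.3741)
x^{k+1} = 0.4617
Step 2: z-update.
Minimize 1*z^2 + 10*z + (5.0/2)*(0.4617 - z - 1.3741)^2
FOC: (2*1 + 5.0)*z = -10 + 5.0*(0.4617 - 1.3741)
z^{k+1} = -2.0803
Step 3: u-update.
u^{k+1} = -1.3741 + 0.4617 + 2.0803 = 1.1679
Step 4: Primal residual = |0.4617 + 2.0803| = 2.542


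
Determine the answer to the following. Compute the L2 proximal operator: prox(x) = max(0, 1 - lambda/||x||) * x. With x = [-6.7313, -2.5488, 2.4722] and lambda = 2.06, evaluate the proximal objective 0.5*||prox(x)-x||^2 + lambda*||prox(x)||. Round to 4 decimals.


Step 1: Compute ||x||.
||x|| = 7.6104
Step 2: Compute scaling factor.
scale = max(0, 1 - 2.06/7.6104) = 0.7293
Step 3: prox(x) = [-4.9093, -1.8589, 1.803]
||prox(x)|| = 5.5504
Step 4: Proximal objective.
0.5*||prox-x||^2 = 2.1218
lambda*||prox|| = 11.4338
Total = 13.5557


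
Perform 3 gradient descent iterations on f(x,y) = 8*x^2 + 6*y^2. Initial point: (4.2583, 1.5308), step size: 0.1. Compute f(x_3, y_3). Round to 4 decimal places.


Gradient descent on f(x,y) = 8*x^2 + 6*y^2.
Starting point: (4.2583, 1.5308), alpha = 0.1
Step 1: grad_x = 2*8*4.2583 = 68.1328, grad_y = 2*6*1.5308 = 18.3696
  x_1 = 4.2583 - 0.1*68.1328 = -2.555
  y_1 = 1.5308 - 0.1*18.3696 = -0.3062
Step 2: grad_x = 2*8*-2.555 = -40.8797, grad_y = 2*6*-0.3062 = -3.6739
  x_2 = -2.555 - 0.1*-40.8797 = 1.533
  y_2 = -0.3062 - 0.1*-3.6739 = 0.0612
Step 3: grad_x = 2*8*1.533 = 24.5278, grad_y = 2*6*0.0612 = 0.7348
  x_3 = 1.533 - 0.1*24.5278 = -0.9198
  y_3 = 0.0612 - 0.1*0.7348 = -0.0122
f(-0.9198, -0.0122) = 8*(-0.9198)^2 + 6*(-0.0122)^2 = 6.7691
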